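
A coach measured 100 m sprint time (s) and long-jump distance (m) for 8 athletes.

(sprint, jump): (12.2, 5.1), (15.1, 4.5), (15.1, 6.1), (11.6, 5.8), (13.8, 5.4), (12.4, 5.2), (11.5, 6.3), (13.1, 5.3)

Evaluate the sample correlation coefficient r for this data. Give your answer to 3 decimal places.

-0.344

n = 8, Σx = 104.8, Σy = 43.7, Σx² = 1387.48, Σy² = 241.09, Σxy = 570.44
nΣxy − ΣxΣy = 4563.52 − 4579.76 = -16.24
nΣx² − (Σx)² = 11099.84 − 10983.04 = 116.8; nΣy² − (Σy)² = 1928.72 − 1909.69 = 19.03
r = -16.24 / √(116.8 × 19.03) = -16.24 / 47.1456 ≈ -0.344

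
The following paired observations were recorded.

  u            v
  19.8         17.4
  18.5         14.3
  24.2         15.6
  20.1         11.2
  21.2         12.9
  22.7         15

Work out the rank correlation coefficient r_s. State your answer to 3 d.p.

Rank u: 2, 1, 6, 3, 4, 5
Rank v: 6, 3, 5, 1, 2, 4
d = rank(u) − rank(v): -4, -2, 1, 2, 2, 1; Σd² = 30
ρ = 1 − 6Σd² / [n(n²−1)] = 1 − 6×30 / (6×35) = 1 − 180/210 ≈ 0.143

0.143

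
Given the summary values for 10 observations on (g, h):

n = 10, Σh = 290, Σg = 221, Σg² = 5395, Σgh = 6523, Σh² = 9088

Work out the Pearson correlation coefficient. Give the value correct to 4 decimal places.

r = (nΣgh − ΣgΣh) / √[(nΣg² − (Σg)²)(nΣh² − (Σh)²)]
Numerator: 10×6523 − 221×290 = 1140
Denominator: √[(53950 − 48841)(90880 − 84100)] = √[5109 × 6780] = 5885.4923
r = 1140 / 5885.4923 ≈ 0.1937

0.1937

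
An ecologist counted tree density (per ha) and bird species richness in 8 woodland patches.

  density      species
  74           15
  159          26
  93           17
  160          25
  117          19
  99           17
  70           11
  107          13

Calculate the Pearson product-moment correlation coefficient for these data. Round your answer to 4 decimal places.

n = 8, Σx = 879, Σy = 143, Σx² = 104845, Σy² = 2755, Σxy = 16892
nΣxy − ΣxΣy = 135136 − 125697 = 9439
nΣx² − (Σx)² = 838760 − 772641 = 66119; nΣy² − (Σy)² = 22040 − 20449 = 1591
r = 9439 / √(66119 × 1591) = 9439 / 10256.4774 ≈ 0.9203

0.9203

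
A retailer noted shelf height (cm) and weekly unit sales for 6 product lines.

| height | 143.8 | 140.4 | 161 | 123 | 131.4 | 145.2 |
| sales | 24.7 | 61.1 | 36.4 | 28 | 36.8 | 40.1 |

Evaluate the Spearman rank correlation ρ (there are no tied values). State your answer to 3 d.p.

Rank height: 4, 3, 6, 1, 2, 5
Rank sales: 1, 6, 3, 2, 4, 5
d = rank(height) − rank(sales): 3, -3, 3, -1, -2, 0; Σd² = 32
ρ = 1 − 6Σd² / [n(n²−1)] = 1 − 6×32 / (6×35) = 1 − 192/210 ≈ 0.086

0.086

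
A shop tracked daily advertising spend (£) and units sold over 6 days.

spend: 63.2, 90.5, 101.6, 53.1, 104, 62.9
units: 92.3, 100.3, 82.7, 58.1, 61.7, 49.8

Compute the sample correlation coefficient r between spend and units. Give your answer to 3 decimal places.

0.311

n = 6, Σx = 475.3, Σy = 444.9, Σx² = 40099.07, Σy² = 35081.21, Σxy = 35947.16
nΣxy − ΣxΣy = 215682.96 − 211460.97 = 4221.99
nΣx² − (Σx)² = 240594.42 − 225910.09 = 14684.33; nΣy² − (Σy)² = 210487.26 − 197936.01 = 12551.25
r = 4221.99 / √(14684.33 × 12551.25) = 4221.99 / 13575.9603 ≈ 0.311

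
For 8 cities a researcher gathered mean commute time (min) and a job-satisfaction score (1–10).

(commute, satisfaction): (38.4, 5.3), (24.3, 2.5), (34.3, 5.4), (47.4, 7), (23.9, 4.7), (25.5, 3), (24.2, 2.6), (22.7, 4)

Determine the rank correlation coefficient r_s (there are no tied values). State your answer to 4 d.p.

0.5952

Rank commute: 7, 4, 6, 8, 2, 5, 3, 1
Rank satisfaction: 6, 1, 7, 8, 5, 3, 2, 4
d = rank(commute) − rank(satisfaction): 1, 3, -1, 0, -3, 2, 1, -3; Σd² = 34
ρ = 1 − 6Σd² / [n(n²−1)] = 1 − 6×34 / (8×63) = 1 − 204/504 ≈ 0.5952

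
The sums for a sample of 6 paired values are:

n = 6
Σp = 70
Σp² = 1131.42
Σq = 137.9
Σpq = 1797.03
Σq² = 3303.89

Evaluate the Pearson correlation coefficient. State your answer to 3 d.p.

0.915

r = (nΣpq − ΣpΣq) / √[(nΣp² − (Σp)²)(nΣq² − (Σq)²)]
Numerator: 6×1797.03 − 70×137.9 = 1129.18
Denominator: √[(6788.52 − 4900)(19823.34 − 19016.41)] = √[1888.52 × 806.93] = 1234.4648
r = 1129.18 / 1234.4648 ≈ 0.915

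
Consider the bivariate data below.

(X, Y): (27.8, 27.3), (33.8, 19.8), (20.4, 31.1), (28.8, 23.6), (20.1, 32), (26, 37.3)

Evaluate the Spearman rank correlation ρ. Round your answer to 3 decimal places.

Rank X: 4, 6, 2, 5, 1, 3
Rank Y: 3, 1, 4, 2, 5, 6
d = rank(X) − rank(Y): 1, 5, -2, 3, -4, -3; Σd² = 64
ρ = 1 − 6Σd² / [n(n²−1)] = 1 − 6×64 / (6×35) = 1 − 384/210 ≈ -0.829

-0.829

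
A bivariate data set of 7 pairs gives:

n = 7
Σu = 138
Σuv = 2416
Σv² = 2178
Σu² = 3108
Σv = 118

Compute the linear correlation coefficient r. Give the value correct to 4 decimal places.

0.3317

r = (nΣuv − ΣuΣv) / √[(nΣu² − (Σu)²)(nΣv² − (Σv)²)]
Numerator: 7×2416 − 138×118 = 628
Denominator: √[(21756 − 19044)(15246 − 13924)] = √[2712 × 1322] = 1893.4793
r = 628 / 1893.4793 ≈ 0.3317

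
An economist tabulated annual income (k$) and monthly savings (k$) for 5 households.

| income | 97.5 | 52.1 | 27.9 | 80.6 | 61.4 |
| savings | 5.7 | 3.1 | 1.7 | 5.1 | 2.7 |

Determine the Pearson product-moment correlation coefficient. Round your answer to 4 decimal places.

n = 5, Σx = 319.5, Σy = 18.3, Σx² = 23265.39, Σy² = 78.29, Σxy = 1341.53
nΣxy − ΣxΣy = 6707.65 − 5846.85 = 860.8
nΣx² − (Σx)² = 116326.95 − 102080.25 = 14246.7; nΣy² − (Σy)² = 391.45 − 334.89 = 56.56
r = 860.8 / √(14246.7 × 56.56) = 860.8 / 897.6599 ≈ 0.9589

0.9589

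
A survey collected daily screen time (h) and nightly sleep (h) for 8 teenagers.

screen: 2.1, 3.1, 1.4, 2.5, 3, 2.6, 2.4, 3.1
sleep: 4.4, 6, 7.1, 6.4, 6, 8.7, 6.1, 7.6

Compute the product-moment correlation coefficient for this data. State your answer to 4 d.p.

n = 8, Σx = 20.2, Σy = 52.3, Σx² = 53.36, Σy² = 353.39, Σxy = 132.6
nΣxy − ΣxΣy = 1060.8 − 1056.46 = 4.34
nΣx² − (Σx)² = 426.88 − 408.04 = 18.84; nΣy² − (Σy)² = 2827.12 − 2735.29 = 91.83
r = 4.34 / √(18.84 × 91.83) = 4.34 / 41.5942 ≈ 0.1043

0.1043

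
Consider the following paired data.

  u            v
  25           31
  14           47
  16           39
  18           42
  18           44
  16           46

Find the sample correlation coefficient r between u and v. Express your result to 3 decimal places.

-0.885

n = 6, Σu = 107, Σv = 249, Σu² = 1981, Σv² = 10507, Σuv = 4341
nΣuv − ΣuΣv = 26046 − 26643 = -597
nΣu² − (Σu)² = 11886 − 11449 = 437; nΣv² − (Σv)² = 63042 − 62001 = 1041
r = -597 / √(437 × 1041) = -597 / 674.4754 ≈ -0.885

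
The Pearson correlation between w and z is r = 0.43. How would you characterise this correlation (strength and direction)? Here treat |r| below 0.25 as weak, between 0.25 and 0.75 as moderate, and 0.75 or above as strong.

moderate positive

r = 0.43 > 0 so the relationship is positive.
|r| = 0.43, which falls in the moderate range.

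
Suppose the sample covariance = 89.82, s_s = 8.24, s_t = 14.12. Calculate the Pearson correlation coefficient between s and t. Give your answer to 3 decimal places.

0.772

r = Cov(s,t) / (s_s · s_t) = 89.82 / (8.24 × 14.12)
  = 89.82 / 116.3488 ≈ 0.772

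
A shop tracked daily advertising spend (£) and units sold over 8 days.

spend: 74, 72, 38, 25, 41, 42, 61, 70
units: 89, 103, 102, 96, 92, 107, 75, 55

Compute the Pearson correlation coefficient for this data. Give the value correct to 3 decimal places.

n = 8, Σx = 423, Σy = 719, Σx² = 24795, Σy² = 66713, Σxy = 36969
nΣxy − ΣxΣy = 295752 − 304137 = -8385
nΣx² − (Σx)² = 198360 − 178929 = 19431; nΣy² − (Σy)² = 533704 − 516961 = 16743
r = -8385 / √(19431 × 16743) = -8385 / 18036.9962 ≈ -0.465

-0.465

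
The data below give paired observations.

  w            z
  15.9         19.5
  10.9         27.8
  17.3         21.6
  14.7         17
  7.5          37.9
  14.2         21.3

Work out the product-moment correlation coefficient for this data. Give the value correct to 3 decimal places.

-0.900

n = 6, Σw = 80.5, Σz = 145.1, Σw² = 1144.89, Σz² = 3798.75, Σwz = 1823.36
nΣwz − ΣwΣz = 10940.16 − 11680.55 = -740.39
nΣw² − (Σw)² = 6869.34 − 6480.25 = 389.09; nΣz² − (Σz)² = 22792.5 − 21054.01 = 1738.49
r = -740.39 / √(389.09 × 1738.49) = -740.39 / 822.4531 ≈ -0.900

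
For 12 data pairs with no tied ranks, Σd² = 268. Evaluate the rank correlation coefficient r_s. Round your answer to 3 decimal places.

0.063

ρ = 1 − 6Σd² / [n(n²−1)] = 1 − 6×268 / (12×143)
  = 1 − 1608/1716 = 1 − 0.9371 ≈ 0.063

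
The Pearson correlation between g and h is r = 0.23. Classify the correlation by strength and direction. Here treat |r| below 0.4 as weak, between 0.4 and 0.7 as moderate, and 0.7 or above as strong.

weak positive

r = 0.23 > 0 so the relationship is positive.
|r| = 0.23, which falls in the weak range.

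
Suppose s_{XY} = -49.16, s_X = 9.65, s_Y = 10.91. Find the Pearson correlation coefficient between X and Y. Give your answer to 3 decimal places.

r = Cov(X,Y) / (s_X · s_Y) = -49.16 / (9.65 × 10.91)
  = -49.16 / 105.2815 ≈ -0.467

-0.467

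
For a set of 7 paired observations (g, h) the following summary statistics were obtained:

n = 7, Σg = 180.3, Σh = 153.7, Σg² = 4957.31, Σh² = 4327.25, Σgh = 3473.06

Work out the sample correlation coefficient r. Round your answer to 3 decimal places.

-0.889

r = (nΣgh − ΣgΣh) / √[(nΣg² − (Σg)²)(nΣh² − (Σh)²)]
Numerator: 7×3473.06 − 180.3×153.7 = -3400.69
Denominator: √[(34701.17 − 32508.09)(30290.75 − 23623.69)] = √[2193.08 × 6667.06] = 3823.7934
r = -3400.69 / 3823.7934 ≈ -0.889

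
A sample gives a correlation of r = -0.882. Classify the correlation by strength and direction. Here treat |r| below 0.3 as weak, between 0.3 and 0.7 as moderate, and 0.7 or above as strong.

strong negative

r = -0.882 < 0 so the relationship is negative.
|r| = 0.882, which falls in the strong range.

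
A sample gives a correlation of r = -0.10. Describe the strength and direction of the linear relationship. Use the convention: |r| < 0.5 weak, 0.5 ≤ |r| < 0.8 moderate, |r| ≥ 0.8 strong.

weak negative

r = -0.10 < 0 so the relationship is negative.
|r| = 0.10, which falls in the weak range.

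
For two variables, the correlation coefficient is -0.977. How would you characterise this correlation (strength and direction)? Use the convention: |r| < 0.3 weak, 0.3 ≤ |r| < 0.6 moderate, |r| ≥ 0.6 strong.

strong negative

r = -0.977 < 0 so the relationship is negative.
|r| = 0.977, which falls in the strong range.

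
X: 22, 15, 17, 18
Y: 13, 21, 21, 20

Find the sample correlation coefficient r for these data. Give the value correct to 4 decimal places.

n = 4, ΣX = 72, ΣY = 75, ΣX² = 1322, ΣY² = 1451, ΣXY = 1318
nΣXY − ΣXΣY = 5272 − 5400 = -128
nΣX² − (ΣX)² = 5288 − 5184 = 104; nΣY² − (ΣY)² = 5804 − 5625 = 179
r = -128 / √(104 × 179) = -128 / 136.4405 ≈ -0.9381

-0.9381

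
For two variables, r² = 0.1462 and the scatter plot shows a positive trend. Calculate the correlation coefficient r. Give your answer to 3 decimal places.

|r| = √0.1462 = 0.382
The association is positive, so r = 0.382.

0.382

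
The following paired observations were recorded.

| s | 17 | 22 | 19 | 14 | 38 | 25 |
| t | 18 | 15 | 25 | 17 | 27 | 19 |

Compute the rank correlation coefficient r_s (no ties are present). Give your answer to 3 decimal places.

0.543

Rank s: 2, 4, 3, 1, 6, 5
Rank t: 3, 1, 5, 2, 6, 4
d = rank(s) − rank(t): -1, 3, -2, -1, 0, 1; Σd² = 16
ρ = 1 − 6Σd² / [n(n²−1)] = 1 − 6×16 / (6×35) = 1 − 96/210 ≈ 0.543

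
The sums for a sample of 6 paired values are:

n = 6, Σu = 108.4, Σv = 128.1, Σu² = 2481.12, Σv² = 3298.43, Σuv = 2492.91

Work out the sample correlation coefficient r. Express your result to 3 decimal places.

0.329

r = (nΣuv − ΣuΣv) / √[(nΣu² − (Σu)²)(nΣv² − (Σv)²)]
Numerator: 6×2492.91 − 108.4×128.1 = 1071.42
Denominator: √[(14886.72 − 11750.56)(19790.58 − 16409.61)] = √[3136.16 × 3380.97] = 3256.2652
r = 1071.42 / 3256.2652 ≈ 0.329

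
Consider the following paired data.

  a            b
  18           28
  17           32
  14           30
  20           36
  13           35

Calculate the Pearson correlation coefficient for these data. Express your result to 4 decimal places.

0.0674

n = 5, Σa = 82, Σb = 161, Σa² = 1378, Σb² = 5229, Σab = 2643
nΣab − ΣaΣb = 13215 − 13202 = 13
nΣa² − (Σa)² = 6890 − 6724 = 166; nΣb² − (Σb)² = 26145 − 25921 = 224
r = 13 / √(166 × 224) = 13 / 192.8315 ≈ 0.0674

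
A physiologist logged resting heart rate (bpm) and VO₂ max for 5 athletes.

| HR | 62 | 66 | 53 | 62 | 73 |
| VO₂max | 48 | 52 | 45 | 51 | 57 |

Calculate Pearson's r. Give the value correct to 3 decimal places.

0.966

n = 5, Σx = 316, Σy = 253, Σx² = 20182, Σy² = 12883, Σxy = 16116
nΣxy − ΣxΣy = 80580 − 79948 = 632
nΣx² − (Σx)² = 100910 − 99856 = 1054; nΣy² − (Σy)² = 64415 − 64009 = 406
r = 632 / √(1054 × 406) = 632 / 654.1590 ≈ 0.966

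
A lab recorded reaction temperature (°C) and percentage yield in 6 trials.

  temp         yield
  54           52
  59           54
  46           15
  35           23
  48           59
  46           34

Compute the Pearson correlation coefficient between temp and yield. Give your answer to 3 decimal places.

0.686

n = 6, Σx = 288, Σy = 237, Σx² = 14158, Σy² = 11011, Σxy = 11885
nΣxy − ΣxΣy = 71310 − 68256 = 3054
nΣx² − (Σx)² = 84948 − 82944 = 2004; nΣy² − (Σy)² = 66066 − 56169 = 9897
r = 3054 / √(2004 × 9897) = 3054 / 4453.4917 ≈ 0.686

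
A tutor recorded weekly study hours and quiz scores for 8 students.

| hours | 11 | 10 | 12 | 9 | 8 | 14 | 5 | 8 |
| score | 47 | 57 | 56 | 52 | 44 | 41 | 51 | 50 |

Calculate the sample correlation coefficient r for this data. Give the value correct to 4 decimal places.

-0.2111

n = 8, Σx = 77, Σy = 398, Σx² = 795, Σy² = 20016, Σxy = 3808
nΣxy − ΣxΣy = 30464 − 30646 = -182
nΣx² − (Σx)² = 6360 − 5929 = 431; nΣy² − (Σy)² = 160128 − 158404 = 1724
r = -182 / √(431 × 1724) = -182 / 862.0000 ≈ -0.2111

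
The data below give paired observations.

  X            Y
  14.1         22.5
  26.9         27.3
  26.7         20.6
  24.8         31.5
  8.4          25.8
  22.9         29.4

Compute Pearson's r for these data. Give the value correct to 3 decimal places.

n = 6, ΣX = 123.8, ΣY = 157.1, ΣX² = 2845.32, ΣY² = 4198.15, ΣXY = 3272.82
nΣXY − ΣXΣY = 19636.92 − 19448.98 = 187.94
nΣX² − (ΣX)² = 17071.92 − 15326.44 = 1745.48; nΣY² − (ΣY)² = 25188.9 − 24680.41 = 508.49
r = 187.94 / √(1745.48 × 508.49) = 187.94 / 942.1036 ≈ 0.199

0.199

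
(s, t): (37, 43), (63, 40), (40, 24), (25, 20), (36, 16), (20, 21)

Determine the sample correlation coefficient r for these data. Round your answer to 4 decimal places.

0.6223

n = 6, Σs = 221, Σt = 164, Σs² = 9259, Σt² = 5122, Σst = 6567
nΣst − ΣsΣt = 39402 − 36244 = 3158
nΣs² − (Σs)² = 55554 − 48841 = 6713; nΣt² − (Σt)² = 30732 − 26896 = 3836
r = 3158 / √(6713 × 3836) = 3158 / 5074.5510 ≈ 0.6223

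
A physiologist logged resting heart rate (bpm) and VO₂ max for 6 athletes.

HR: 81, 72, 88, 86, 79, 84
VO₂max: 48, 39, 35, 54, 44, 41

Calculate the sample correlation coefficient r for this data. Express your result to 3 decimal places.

n = 6, Σx = 490, Σy = 261, Σx² = 40182, Σy² = 11583, Σxy = 21340
nΣxy − ΣxΣy = 128040 − 127890 = 150
nΣx² − (Σx)² = 241092 − 240100 = 992; nΣy² − (Σy)² = 69498 − 68121 = 1377
r = 150 / √(992 × 1377) = 150 / 1168.7532 ≈ 0.128

0.128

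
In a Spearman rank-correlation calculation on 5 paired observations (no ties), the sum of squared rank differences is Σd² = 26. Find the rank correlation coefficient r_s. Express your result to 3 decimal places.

-0.300

ρ = 1 − 6Σd² / [n(n²−1)] = 1 − 6×26 / (5×24)
  = 1 − 156/120 = 1 − 1.3000 ≈ -0.300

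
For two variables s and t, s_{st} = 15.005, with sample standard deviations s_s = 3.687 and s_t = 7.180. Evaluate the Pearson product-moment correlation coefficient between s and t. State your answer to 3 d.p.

r = Cov(s,t) / (s_s · s_t) = 15.005 / (3.687 × 7.180)
  = 15.005 / 26.4727 ≈ 0.567

0.567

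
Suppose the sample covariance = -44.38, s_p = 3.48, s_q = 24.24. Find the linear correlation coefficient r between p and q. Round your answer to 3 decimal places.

-0.526

r = Cov(p,q) / (s_p · s_q) = -44.38 / (3.48 × 24.24)
  = -44.38 / 84.3552 ≈ -0.526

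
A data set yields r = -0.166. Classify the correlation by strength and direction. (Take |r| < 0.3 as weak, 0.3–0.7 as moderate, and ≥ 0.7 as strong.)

weak negative

r = -0.166 < 0 so the relationship is negative.
|r| = 0.166, which falls in the weak range.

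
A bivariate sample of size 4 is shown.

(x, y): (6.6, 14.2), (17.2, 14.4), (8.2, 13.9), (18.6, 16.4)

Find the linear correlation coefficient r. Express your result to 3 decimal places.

n = 4, Σx = 50.6, Σy = 58.9, Σx² = 752.6, Σy² = 871.17, Σxy = 760.42
nΣxy − ΣxΣy = 3041.68 − 2980.34 = 61.34
nΣx² − (Σx)² = 3010.4 − 2560.36 = 450.04; nΣy² − (Σy)² = 3484.68 − 3469.21 = 15.47
r = 61.34 / √(450.04 × 15.47) = 61.34 / 83.4393 ≈ 0.735

0.735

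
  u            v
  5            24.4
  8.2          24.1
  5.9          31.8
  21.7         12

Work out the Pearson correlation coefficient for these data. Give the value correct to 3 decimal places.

-0.908

n = 4, Σu = 40.8, Σv = 92.3, Σu² = 597.94, Σv² = 2331.41, Σuv = 767.64
nΣuv − ΣuΣv = 3070.56 − 3765.84 = -695.28
nΣu² − (Σu)² = 2391.76 − 1664.64 = 727.12; nΣv² − (Σv)² = 9325.64 − 8519.29 = 806.35
r = -695.28 / √(727.12 × 806.35) = -695.28 / 765.7109 ≈ -0.908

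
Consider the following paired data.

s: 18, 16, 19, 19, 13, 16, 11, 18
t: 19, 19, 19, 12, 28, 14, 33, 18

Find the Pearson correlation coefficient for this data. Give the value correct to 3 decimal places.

n = 8, Σs = 130, Σt = 162, Σs² = 2172, Σt² = 3620, Σst = 2510
nΣst − ΣsΣt = 20080 − 21060 = -980
nΣs² − (Σs)² = 17376 − 16900 = 476; nΣt² − (Σt)² = 28960 − 26244 = 2716
r = -980 / √(476 × 2716) = -980 / 1137.0207 ≈ -0.862

-0.862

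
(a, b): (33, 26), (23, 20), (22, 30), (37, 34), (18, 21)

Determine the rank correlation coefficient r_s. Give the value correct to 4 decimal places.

Rank a: 4, 3, 2, 5, 1
Rank b: 3, 1, 4, 5, 2
d = rank(a) − rank(b): 1, 2, -2, 0, -1; Σd² = 10
ρ = 1 − 6Σd² / [n(n²−1)] = 1 − 6×10 / (5×24) = 1 − 60/120 ≈ 0.5000

0.5000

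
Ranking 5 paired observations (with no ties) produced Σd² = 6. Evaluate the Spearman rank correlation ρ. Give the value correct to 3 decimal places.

0.700

ρ = 1 − 6Σd² / [n(n²−1)] = 1 − 6×6 / (5×24)
  = 1 − 36/120 = 1 − 0.3000 ≈ 0.700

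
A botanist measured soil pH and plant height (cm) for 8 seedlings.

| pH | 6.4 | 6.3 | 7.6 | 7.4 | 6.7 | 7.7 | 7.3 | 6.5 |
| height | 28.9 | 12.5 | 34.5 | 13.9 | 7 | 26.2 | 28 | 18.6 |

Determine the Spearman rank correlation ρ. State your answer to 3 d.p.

Rank pH: 2, 1, 7, 6, 4, 8, 5, 3
Rank height: 7, 2, 8, 3, 1, 5, 6, 4
d = rank(pH) − rank(height): -5, -1, -1, 3, 3, 3, -1, -1; Σd² = 56
ρ = 1 − 6Σd² / [n(n²−1)] = 1 − 6×56 / (8×63) = 1 − 336/504 ≈ 0.333

0.333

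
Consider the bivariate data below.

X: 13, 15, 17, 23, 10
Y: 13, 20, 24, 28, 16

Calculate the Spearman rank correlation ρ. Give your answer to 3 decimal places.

0.900

Rank X: 2, 3, 4, 5, 1
Rank Y: 1, 3, 4, 5, 2
d = rank(X) − rank(Y): 1, 0, 0, 0, -1; Σd² = 2
ρ = 1 − 6Σd² / [n(n²−1)] = 1 − 6×2 / (5×24) = 1 − 12/120 ≈ 0.900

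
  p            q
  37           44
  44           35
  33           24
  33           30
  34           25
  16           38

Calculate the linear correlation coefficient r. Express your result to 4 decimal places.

n = 6, Σp = 197, Σq = 196, Σp² = 6895, Σq² = 6706, Σpq = 6408
nΣpq − ΣpΣq = 38448 − 38612 = -164
nΣp² − (Σp)² = 41370 − 38809 = 2561; nΣq² − (Σq)² = 40236 − 38416 = 1820
r = -164 / √(2561 × 1820) = -164 / 2158.9396 ≈ -0.0760

-0.0760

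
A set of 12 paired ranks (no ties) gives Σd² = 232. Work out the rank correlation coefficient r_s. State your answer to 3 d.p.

ρ = 1 − 6Σd² / [n(n²−1)] = 1 − 6×232 / (12×143)
  = 1 − 1392/1716 = 1 − 0.8112 ≈ 0.189

0.189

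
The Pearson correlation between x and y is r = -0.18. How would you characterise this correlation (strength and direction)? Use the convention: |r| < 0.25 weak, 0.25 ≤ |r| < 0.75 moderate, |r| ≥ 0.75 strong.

r = -0.18 < 0 so the relationship is negative.
|r| = 0.18, which falls in the weak range.

weak negative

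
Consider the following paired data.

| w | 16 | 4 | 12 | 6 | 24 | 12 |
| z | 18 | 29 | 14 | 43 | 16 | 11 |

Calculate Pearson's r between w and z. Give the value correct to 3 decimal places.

n = 6, Σw = 74, Σz = 131, Σw² = 1172, Σz² = 3587, Σwz = 1346
nΣwz − ΣwΣz = 8076 − 9694 = -1618
nΣw² − (Σw)² = 7032 − 5476 = 1556; nΣz² − (Σz)² = 21522 − 17161 = 4361
r = -1618 / √(1556 × 4361) = -1618 / 2604.9407 ≈ -0.621

-0.621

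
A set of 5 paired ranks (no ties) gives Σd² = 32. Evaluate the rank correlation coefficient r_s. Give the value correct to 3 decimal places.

ρ = 1 − 6Σd² / [n(n²−1)] = 1 − 6×32 / (5×24)
  = 1 − 192/120 = 1 − 1.6000 ≈ -0.600

-0.600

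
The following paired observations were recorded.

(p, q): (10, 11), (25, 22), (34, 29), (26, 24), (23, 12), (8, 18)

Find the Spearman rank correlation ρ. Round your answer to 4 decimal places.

0.8286

Rank p: 2, 4, 6, 5, 3, 1
Rank q: 1, 4, 6, 5, 2, 3
d = rank(p) − rank(q): 1, 0, 0, 0, 1, -2; Σd² = 6
ρ = 1 − 6Σd² / [n(n²−1)] = 1 − 6×6 / (6×35) = 1 − 36/210 ≈ 0.8286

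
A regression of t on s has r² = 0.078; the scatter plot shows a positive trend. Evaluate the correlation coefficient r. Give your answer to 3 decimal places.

|r| = √0.078 = 0.279
The association is positive, so r = 0.279.

0.279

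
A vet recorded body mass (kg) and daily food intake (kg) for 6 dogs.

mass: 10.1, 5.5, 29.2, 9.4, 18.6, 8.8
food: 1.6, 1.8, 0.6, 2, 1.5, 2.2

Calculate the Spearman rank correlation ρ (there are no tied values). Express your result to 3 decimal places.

-0.829

Rank mass: 4, 1, 6, 3, 5, 2
Rank food: 3, 4, 1, 5, 2, 6
d = rank(mass) − rank(food): 1, -3, 5, -2, 3, -4; Σd² = 64
ρ = 1 − 6Σd² / [n(n²−1)] = 1 − 6×64 / (6×35) = 1 − 384/210 ≈ -0.829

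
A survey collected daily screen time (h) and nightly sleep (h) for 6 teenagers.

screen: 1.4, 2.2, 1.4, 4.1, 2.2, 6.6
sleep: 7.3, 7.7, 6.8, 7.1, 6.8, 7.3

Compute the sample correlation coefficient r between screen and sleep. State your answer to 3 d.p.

n = 6, Σx = 17.9, Σy = 43, Σx² = 73.97, Σy² = 308.76, Σxy = 128.93
nΣxy − ΣxΣy = 773.58 − 769.7 = 3.88
nΣx² − (Σx)² = 443.82 − 320.41 = 123.41; nΣy² − (Σy)² = 1852.56 − 1849 = 3.56
r = 3.88 / √(123.41 × 3.56) = 3.88 / 20.9604 ≈ 0.185

0.185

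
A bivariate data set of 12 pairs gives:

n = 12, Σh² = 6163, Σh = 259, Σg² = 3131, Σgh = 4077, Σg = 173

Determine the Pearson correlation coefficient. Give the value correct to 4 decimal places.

0.5680

r = (nΣgh − ΣgΣh) / √[(nΣg² − (Σg)²)(nΣh² − (Σh)²)]
Numerator: 12×4077 − 173×259 = 4117
Denominator: √[(37572 − 29929)(73956 − 67081)] = √[7643 × 6875] = 7248.8361
r = 4117 / 7248.8361 ≈ 0.5680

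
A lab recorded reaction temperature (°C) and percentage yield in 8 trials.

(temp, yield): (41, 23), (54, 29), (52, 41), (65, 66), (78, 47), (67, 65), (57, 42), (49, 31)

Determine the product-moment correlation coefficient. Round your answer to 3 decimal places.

0.735

n = 8, Σx = 463, Σy = 344, Σx² = 27749, Σy² = 16566, Σxy = 20865
nΣxy − ΣxΣy = 166920 − 159272 = 7648
nΣx² − (Σx)² = 221992 − 214369 = 7623; nΣy² − (Σy)² = 132528 − 118336 = 14192
r = 7648 / √(7623 × 14192) = 7648 / 10401.2315 ≈ 0.735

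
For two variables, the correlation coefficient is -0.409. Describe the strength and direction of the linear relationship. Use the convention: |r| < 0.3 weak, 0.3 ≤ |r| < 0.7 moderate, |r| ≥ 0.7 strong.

r = -0.409 < 0 so the relationship is negative.
|r| = 0.409, which falls in the moderate range.

moderate negative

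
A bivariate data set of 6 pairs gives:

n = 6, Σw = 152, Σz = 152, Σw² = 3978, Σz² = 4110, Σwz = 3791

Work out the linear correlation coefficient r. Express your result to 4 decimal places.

-0.3283

r = (nΣwz − ΣwΣz) / √[(nΣw² − (Σw)²)(nΣz² − (Σz)²)]
Numerator: 6×3791 − 152×152 = -358
Denominator: √[(23868 − 23104)(24660 − 23104)] = √[764 × 1556] = 1090.3137
r = -358 / 1090.3137 ≈ -0.3283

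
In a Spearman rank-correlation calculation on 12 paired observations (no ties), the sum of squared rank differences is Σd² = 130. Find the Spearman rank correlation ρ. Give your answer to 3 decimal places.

0.545

ρ = 1 − 6Σd² / [n(n²−1)] = 1 − 6×130 / (12×143)
  = 1 − 780/1716 = 1 − 0.4545 ≈ 0.545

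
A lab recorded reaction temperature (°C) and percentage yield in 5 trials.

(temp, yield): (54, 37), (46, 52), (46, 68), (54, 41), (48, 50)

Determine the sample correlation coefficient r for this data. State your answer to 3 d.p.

-0.857

n = 5, Σx = 248, Σy = 248, Σx² = 12368, Σy² = 12878, Σxy = 12132
nΣxy − ΣxΣy = 60660 − 61504 = -844
nΣx² − (Σx)² = 61840 − 61504 = 336; nΣy² − (Σy)² = 64390 − 61504 = 2886
r = -844 / √(336 × 2886) = -844 / 984.7314 ≈ -0.857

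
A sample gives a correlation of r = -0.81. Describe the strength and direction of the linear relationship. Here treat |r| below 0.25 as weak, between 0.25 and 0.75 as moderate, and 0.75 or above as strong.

r = -0.81 < 0 so the relationship is negative.
|r| = 0.81, which falls in the strong range.

strong negative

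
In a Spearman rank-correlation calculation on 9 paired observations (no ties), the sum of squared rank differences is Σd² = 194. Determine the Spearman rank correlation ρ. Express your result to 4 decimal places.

-0.6167

ρ = 1 − 6Σd² / [n(n²−1)] = 1 − 6×194 / (9×80)
  = 1 − 1164/720 = 1 − 1.61667 ≈ -0.6167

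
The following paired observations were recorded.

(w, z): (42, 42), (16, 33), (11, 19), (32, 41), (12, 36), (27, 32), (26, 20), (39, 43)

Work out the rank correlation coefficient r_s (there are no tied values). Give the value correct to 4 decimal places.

0.7619

Rank w: 8, 3, 1, 6, 2, 5, 4, 7
Rank z: 7, 4, 1, 6, 5, 3, 2, 8
d = rank(w) − rank(z): 1, -1, 0, 0, -3, 2, 2, -1; Σd² = 20
ρ = 1 − 6Σd² / [n(n²−1)] = 1 − 6×20 / (8×63) = 1 − 120/504 ≈ 0.7619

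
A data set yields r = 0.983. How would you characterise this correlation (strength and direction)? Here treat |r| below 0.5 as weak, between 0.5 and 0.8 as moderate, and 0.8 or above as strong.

strong positive

r = 0.983 > 0 so the relationship is positive.
|r| = 0.983, which falls in the strong range.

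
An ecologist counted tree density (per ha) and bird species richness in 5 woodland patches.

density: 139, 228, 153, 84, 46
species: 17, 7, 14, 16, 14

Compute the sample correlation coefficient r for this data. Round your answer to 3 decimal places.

n = 5, Σx = 650, Σy = 68, Σx² = 103886, Σy² = 986, Σxy = 8089
nΣxy − ΣxΣy = 40445 − 44200 = -3755
nΣx² − (Σx)² = 519430 − 422500 = 96930; nΣy² − (Σy)² = 4930 − 4624 = 306
r = -3755 / √(96930 × 306) = -3755 / 5446.1528 ≈ -0.689

-0.689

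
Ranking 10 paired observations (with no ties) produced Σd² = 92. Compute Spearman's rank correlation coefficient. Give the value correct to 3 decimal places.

ρ = 1 − 6Σd² / [n(n²−1)] = 1 − 6×92 / (10×99)
  = 1 − 552/990 = 1 − 0.5576 ≈ 0.442

0.442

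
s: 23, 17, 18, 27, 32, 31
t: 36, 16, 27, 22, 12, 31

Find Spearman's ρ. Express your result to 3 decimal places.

-0.143

Rank s: 3, 1, 2, 4, 6, 5
Rank t: 6, 2, 4, 3, 1, 5
d = rank(s) − rank(t): -3, -1, -2, 1, 5, 0; Σd² = 40
ρ = 1 − 6Σd² / [n(n²−1)] = 1 − 6×40 / (6×35) = 1 − 240/210 ≈ -0.143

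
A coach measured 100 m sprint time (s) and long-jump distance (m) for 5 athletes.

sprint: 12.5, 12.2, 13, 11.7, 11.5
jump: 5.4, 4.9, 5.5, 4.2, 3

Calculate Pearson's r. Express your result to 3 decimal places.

0.912

n = 5, Σx = 60.9, Σy = 23, Σx² = 743.23, Σy² = 110.06, Σxy = 282.42
nΣxy − ΣxΣy = 1412.1 − 1400.7 = 11.4
nΣx² − (Σx)² = 3716.15 − 3708.81 = 7.34; nΣy² − (Σy)² = 550.3 − 529 = 21.3
r = 11.4 / √(7.34 × 21.3) = 11.4 / 12.5037 ≈ 0.912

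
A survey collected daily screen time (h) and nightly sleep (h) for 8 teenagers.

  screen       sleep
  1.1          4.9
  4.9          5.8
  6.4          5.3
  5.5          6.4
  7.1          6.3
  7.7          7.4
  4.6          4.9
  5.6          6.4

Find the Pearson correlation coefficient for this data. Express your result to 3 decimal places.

n = 8, Σx = 42.9, Σy = 47.4, Σx² = 258.65, Σy² = 286.12, Σxy = 263.02
nΣxy − ΣxΣy = 2104.16 − 2033.46 = 70.7
nΣx² − (Σx)² = 2069.2 − 1840.41 = 228.79; nΣy² − (Σy)² = 2288.96 − 2246.76 = 42.2
r = 70.7 / √(228.79 × 42.2) = 70.7 / 98.2595 ≈ 0.720

0.720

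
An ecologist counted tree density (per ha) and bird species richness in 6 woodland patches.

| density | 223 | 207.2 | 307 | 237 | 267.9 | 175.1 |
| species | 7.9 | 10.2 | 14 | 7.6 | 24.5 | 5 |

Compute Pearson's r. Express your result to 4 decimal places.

0.6547

n = 6, Σx = 1417.2, Σy = 69.2, Σx² = 345509.26, Σy² = 1045.46, Σxy = 17413.39
nΣxy − ΣxΣy = 104480.34 − 98070.24 = 6410.1
nΣx² − (Σx)² = 2073055.56 − 2008455.84 = 64599.72; nΣy² − (Σy)² = 6272.76 − 4788.64 = 1484.12
r = 6410.1 / √(64599.72 × 1484.12) = 6410.1 / 9791.5135 ≈ 0.6547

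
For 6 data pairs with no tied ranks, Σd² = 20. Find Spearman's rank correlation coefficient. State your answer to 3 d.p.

ρ = 1 − 6Σd² / [n(n²−1)] = 1 − 6×20 / (6×35)
  = 1 − 120/210 = 1 − 0.5714 ≈ 0.429

0.429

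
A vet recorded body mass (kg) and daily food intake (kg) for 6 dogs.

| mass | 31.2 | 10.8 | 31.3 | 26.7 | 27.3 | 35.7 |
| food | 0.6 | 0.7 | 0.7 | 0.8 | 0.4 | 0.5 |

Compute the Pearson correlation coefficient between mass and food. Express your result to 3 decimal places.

n = 6, Σx = 163, Σy = 3.7, Σx² = 4802.44, Σy² = 2.39, Σxy = 98.32
nΣxy − ΣxΣy = 589.92 − 603.1 = -13.18
nΣx² − (Σx)² = 28814.64 − 26569 = 2245.64; nΣy² − (Σy)² = 14.34 − 13.69 = 0.65
r = -13.18 / √(2245.64 × 0.65) = -13.18 / 38.2056 ≈ -0.345

-0.345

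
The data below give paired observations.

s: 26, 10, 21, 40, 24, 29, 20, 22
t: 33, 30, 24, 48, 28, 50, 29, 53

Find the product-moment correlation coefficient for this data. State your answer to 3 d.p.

0.539

n = 8, Σs = 192, Σt = 295, Σs² = 5118, Σt² = 11803, Σst = 7450
nΣst − ΣsΣt = 59600 − 56640 = 2960
nΣs² − (Σs)² = 40944 − 36864 = 4080; nΣt² − (Σt)² = 94424 − 87025 = 7399
r = 2960 / √(4080 × 7399) = 2960 / 5494.3535 ≈ 0.539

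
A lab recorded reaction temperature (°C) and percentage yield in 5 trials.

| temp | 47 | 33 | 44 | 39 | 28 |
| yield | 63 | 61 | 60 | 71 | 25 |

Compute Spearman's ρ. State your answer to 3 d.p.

0.500

Rank temp: 5, 2, 4, 3, 1
Rank yield: 4, 3, 2, 5, 1
d = rank(temp) − rank(yield): 1, -1, 2, -2, 0; Σd² = 10
ρ = 1 − 6Σd² / [n(n²−1)] = 1 − 6×10 / (5×24) = 1 − 60/120 ≈ 0.500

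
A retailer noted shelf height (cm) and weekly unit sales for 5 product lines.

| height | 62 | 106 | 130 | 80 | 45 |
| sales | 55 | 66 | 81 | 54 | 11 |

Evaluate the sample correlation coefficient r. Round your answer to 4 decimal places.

n = 5, Σx = 423, Σy = 267, Σx² = 40405, Σy² = 16979, Σxy = 25751
nΣxy − ΣxΣy = 128755 − 112941 = 15814
nΣx² − (Σx)² = 202025 − 178929 = 23096; nΣy² − (Σy)² = 84895 − 71289 = 13606
r = 15814 / √(23096 × 13606) = 15814 / 17726.9336 ≈ 0.8921

0.8921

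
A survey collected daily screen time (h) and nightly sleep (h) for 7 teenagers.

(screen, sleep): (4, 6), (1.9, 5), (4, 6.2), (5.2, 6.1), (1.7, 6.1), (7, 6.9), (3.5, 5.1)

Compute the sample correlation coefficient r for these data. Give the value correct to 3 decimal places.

0.695

n = 7, Σx = 27.3, Σy = 41.4, Σx² = 126.79, Σy² = 247.48, Σxy = 166.54
nΣxy − ΣxΣy = 1165.78 − 1130.22 = 35.56
nΣx² − (Σx)² = 887.53 − 745.29 = 142.24; nΣy² − (Σy)² = 1732.36 − 1713.96 = 18.4
r = 35.56 / √(142.24 × 18.4) = 35.56 / 51.1587 ≈ 0.695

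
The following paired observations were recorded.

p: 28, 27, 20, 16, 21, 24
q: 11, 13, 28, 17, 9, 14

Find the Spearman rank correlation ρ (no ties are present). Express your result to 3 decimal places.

-0.600

Rank p: 6, 5, 2, 1, 3, 4
Rank q: 2, 3, 6, 5, 1, 4
d = rank(p) − rank(q): 4, 2, -4, -4, 2, 0; Σd² = 56
ρ = 1 − 6Σd² / [n(n²−1)] = 1 − 6×56 / (6×35) = 1 − 336/210 ≈ -0.600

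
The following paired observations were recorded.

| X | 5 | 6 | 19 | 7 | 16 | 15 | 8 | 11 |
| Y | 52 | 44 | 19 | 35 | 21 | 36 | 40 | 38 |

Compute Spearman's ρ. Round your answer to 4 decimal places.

Rank X: 1, 2, 8, 3, 7, 6, 4, 5
Rank Y: 8, 7, 1, 3, 2, 4, 6, 5
d = rank(X) − rank(Y): -7, -5, 7, 0, 5, 2, -2, 0; Σd² = 156
ρ = 1 − 6Σd² / [n(n²−1)] = 1 − 6×156 / (8×63) = 1 − 936/504 ≈ -0.8571

-0.8571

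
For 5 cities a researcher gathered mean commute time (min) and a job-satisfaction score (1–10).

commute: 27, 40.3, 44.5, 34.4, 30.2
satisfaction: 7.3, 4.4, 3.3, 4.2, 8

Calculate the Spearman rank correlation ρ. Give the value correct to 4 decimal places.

-0.8000

Rank commute: 1, 4, 5, 3, 2
Rank satisfaction: 4, 3, 1, 2, 5
d = rank(commute) − rank(satisfaction): -3, 1, 4, 1, -3; Σd² = 36
ρ = 1 − 6Σd² / [n(n²−1)] = 1 − 6×36 / (5×24) = 1 − 216/120 ≈ -0.8000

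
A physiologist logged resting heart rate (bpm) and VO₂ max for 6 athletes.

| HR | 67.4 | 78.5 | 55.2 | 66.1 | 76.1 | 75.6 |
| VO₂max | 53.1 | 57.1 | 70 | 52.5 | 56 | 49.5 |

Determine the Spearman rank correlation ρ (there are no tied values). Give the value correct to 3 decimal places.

-0.029

Rank HR: 3, 6, 1, 2, 5, 4
Rank VO₂max: 3, 5, 6, 2, 4, 1
d = rank(HR) − rank(VO₂max): 0, 1, -5, 0, 1, 3; Σd² = 36
ρ = 1 − 6Σd² / [n(n²−1)] = 1 − 6×36 / (6×35) = 1 − 216/210 ≈ -0.029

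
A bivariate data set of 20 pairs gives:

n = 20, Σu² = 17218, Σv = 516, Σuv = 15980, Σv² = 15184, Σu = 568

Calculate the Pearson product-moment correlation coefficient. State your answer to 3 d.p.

0.930

r = (nΣuv − ΣuΣv) / √[(nΣu² − (Σu)²)(nΣv² − (Σv)²)]
Numerator: 20×15980 − 568×516 = 26512
Denominator: √[(344360 − 322624)(303680 − 266256)] = √[21736 × 37424] = 28521.0109
r = 26512 / 28521.0109 ≈ 0.930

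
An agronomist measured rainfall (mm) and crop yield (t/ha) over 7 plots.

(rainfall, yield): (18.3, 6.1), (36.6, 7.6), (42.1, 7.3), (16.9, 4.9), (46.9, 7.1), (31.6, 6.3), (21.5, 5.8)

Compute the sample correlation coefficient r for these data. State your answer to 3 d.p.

0.858

n = 7, Σx = 213.9, Σy = 45.1, Σx² = 7392.89, Σy² = 296.01, Σxy = 1436.7
nΣxy − ΣxΣy = 10056.9 − 9646.89 = 410.01
nΣx² − (Σx)² = 51750.23 − 45753.21 = 5997.02; nΣy² − (Σy)² = 2072.07 − 2034.01 = 38.06
r = 410.01 / √(5997.02 × 38.06) = 410.01 / 477.7516 ≈ 0.858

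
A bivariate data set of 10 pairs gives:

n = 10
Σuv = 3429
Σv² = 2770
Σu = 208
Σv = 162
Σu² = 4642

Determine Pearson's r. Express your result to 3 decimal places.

r = (nΣuv − ΣuΣv) / √[(nΣu² − (Σu)²)(nΣv² − (Σv)²)]
Numerator: 10×3429 − 208×162 = 594
Denominator: √[(46420 − 43264)(27700 − 26244)] = √[3156 × 1456] = 2143.6268
r = 594 / 2143.6268 ≈ 0.277

0.277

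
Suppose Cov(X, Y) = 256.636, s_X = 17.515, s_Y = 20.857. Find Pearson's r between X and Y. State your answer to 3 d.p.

0.703

r = Cov(X,Y) / (s_X · s_Y) = 256.636 / (17.515 × 20.857)
  = 256.636 / 365.3104 ≈ 0.703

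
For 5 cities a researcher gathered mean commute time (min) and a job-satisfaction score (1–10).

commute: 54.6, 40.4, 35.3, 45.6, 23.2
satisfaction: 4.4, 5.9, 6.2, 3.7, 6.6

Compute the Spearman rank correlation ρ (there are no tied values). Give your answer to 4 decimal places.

-0.9000

Rank commute: 5, 3, 2, 4, 1
Rank satisfaction: 2, 3, 4, 1, 5
d = rank(commute) − rank(satisfaction): 3, 0, -2, 3, -4; Σd² = 38
ρ = 1 − 6Σd² / [n(n²−1)] = 1 − 6×38 / (5×24) = 1 − 228/120 ≈ -0.9000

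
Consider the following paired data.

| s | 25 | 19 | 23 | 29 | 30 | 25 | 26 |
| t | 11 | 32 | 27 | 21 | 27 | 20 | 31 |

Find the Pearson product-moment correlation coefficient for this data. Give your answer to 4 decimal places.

n = 7, Σs = 177, Σt = 169, Σs² = 4557, Σt² = 4405, Σst = 4229
nΣst − ΣsΣt = 29603 − 29913 = -310
nΣs² − (Σs)² = 31899 − 31329 = 570; nΣt² − (Σt)² = 30835 − 28561 = 2274
r = -310 / √(570 × 2274) = -310 / 1138.4990 ≈ -0.2723

-0.2723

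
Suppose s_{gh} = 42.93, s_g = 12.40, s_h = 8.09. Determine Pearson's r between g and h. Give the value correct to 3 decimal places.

0.428

r = Cov(g,h) / (s_g · s_h) = 42.93 / (12.40 × 8.09)
  = 42.93 / 100.3160 ≈ 0.428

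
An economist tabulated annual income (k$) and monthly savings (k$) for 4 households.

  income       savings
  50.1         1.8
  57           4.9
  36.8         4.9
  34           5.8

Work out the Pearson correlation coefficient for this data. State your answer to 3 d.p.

-0.468

n = 4, Σx = 177.9, Σy = 17.4, Σx² = 8269.25, Σy² = 84.9, Σxy = 747
nΣxy − ΣxΣy = 2988 − 3095.46 = -107.46
nΣx² − (Σx)² = 33077 − 31648.41 = 1428.59; nΣy² − (Σy)² = 339.6 − 302.76 = 36.84
r = -107.46 / √(1428.59 × 36.84) = -107.46 / 229.4107 ≈ -0.468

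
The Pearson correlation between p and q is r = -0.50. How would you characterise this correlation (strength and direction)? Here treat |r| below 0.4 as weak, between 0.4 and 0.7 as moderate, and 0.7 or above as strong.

moderate negative

r = -0.50 < 0 so the relationship is negative.
|r| = 0.50, which falls in the moderate range.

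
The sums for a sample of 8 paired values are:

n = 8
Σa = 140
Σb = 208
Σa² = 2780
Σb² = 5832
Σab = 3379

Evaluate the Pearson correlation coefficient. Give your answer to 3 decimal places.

-0.698

r = (nΣab − ΣaΣb) / √[(nΣa² − (Σa)²)(nΣb² − (Σb)²)]
Numerator: 8×3379 − 140×208 = -2088
Denominator: √[(22240 − 19600)(46656 − 43264)] = √[2640 × 3392] = 2992.4706
r = -2088 / 2992.4706 ≈ -0.698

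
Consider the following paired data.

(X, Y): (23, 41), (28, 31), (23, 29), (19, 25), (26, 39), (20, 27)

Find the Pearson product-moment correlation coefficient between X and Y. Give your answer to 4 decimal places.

n = 6, ΣX = 139, ΣY = 192, ΣX² = 3279, ΣY² = 6358, ΣXY = 4507
nΣXY − ΣXΣY = 27042 − 26688 = 354
nΣX² − (ΣX)² = 19674 − 19321 = 353; nΣY² − (ΣY)² = 38148 − 36864 = 1284
r = 354 / √(353 × 1284) = 354 / 673.2399 ≈ 0.5258

0.5258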